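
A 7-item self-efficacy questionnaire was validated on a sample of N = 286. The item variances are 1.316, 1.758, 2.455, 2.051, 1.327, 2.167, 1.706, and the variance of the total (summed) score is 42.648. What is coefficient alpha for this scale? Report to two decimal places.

ΣVar(i) = 1.316 + 1.758 + 2.455 + 2.051 + 1.327 + 2.167 + 1.706 = 12.780
α = (k/(k−1))·(1 − ΣVar(i)/Var(T)) = (7/6)·(1 − 12.780/42.648) = 0.82

coefficient alpha = 0.82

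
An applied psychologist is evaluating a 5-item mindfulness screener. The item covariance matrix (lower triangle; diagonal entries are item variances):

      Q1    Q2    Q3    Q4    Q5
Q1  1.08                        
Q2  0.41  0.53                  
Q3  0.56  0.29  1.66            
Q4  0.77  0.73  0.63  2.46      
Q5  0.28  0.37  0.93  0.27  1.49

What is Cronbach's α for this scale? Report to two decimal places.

Cronbach's α = 0.74

Σσ²ᵢ = 1.08 + 0.53 + 1.66 + 2.46 + 1.49 = 7.22
Σ_{i<j} σ_ij = 5.24
total variance = 7.22 + 2 × 5.24 = 17.70
α = (k/(k−1))·(1 − Σσ²ᵢ/total variance) = (5/4)·(1 − 7.22/17.70) = 0.74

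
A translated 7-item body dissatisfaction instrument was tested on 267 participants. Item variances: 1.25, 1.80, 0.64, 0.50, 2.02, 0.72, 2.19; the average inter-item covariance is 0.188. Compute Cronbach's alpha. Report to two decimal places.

ΣVar(i) = 1.25 + 1.80 + 0.64 + 0.50 + 2.02 + 0.72 + 2.19 = 9.12
Sum of the 21 distinct covariances = 21 × 0.188 = 3.948
Var(T) = ΣVar(i) + 2·Σcov = 9.12 + 2 × 3.948 = 17.016
α = (7/6)·(1 − 9.12/17.016) = 0.54

Cronbach's alpha = 0.54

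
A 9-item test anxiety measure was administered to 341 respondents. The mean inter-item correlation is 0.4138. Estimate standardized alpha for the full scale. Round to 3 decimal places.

standardized alpha = 0.864

Standardized α = k·r̄ / (1 + (k−1)·r̄) = 9 × 0.4138 / (1 + 8 × 0.4138)
  = 3.7242 / 4.3104 = 0.864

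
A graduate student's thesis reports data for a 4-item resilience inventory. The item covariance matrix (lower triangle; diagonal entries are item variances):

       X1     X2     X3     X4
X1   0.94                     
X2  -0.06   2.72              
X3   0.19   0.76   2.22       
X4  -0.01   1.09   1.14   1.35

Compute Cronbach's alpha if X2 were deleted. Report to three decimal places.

Remaining items: X1, X3, X4 (k = 3).
Σσᵢ² = 0.94 + 2.22 + 1.35 = 4.51
σ²_total = 4.51 + 2 × 1.32 = 7.15
α (item deleted) = (3/2)·(1 − 4.51/7.15) = 0.554

Cronbach's alpha = 0.554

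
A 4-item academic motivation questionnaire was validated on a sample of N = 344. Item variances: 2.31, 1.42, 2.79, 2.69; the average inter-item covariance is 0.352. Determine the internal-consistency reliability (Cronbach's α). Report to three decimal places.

α = 0.419

Σσ²ᵢ = 2.31 + 1.42 + 2.79 + 2.69 = 9.21
Sum of the 6 distinct covariances = 6 × 0.352 = 2.112
total variance = Σσ²ᵢ + 2·Σcov = 9.21 + 2 × 2.112 = 13.434
α = (4/3)·(1 − 9.21/13.434) = 0.419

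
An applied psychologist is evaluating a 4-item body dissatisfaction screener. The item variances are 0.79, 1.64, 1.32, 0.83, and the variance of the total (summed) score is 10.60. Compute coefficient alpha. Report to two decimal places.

coefficient alpha = 0.76

Σσ²ᵢ = 0.79 + 1.64 + 1.32 + 0.83 = 4.58
α = (k/(k−1))·(1 − Σσ²ᵢ/total variance) = (4/3)·(1 − 4.58/10.60) = 0.76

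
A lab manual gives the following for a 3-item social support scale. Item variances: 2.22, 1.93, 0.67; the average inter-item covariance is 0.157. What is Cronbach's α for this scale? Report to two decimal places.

α = 0.25

ΣVar(i) = 2.22 + 1.93 + 0.67 = 4.82
Sum of the 3 distinct covariances = 3 × 0.157 = 0.471
σ²_total = ΣVar(i) + 2·Σcov = 4.82 + 2 × 0.471 = 5.762
α = (3/2)·(1 − 4.82/5.762) = 0.25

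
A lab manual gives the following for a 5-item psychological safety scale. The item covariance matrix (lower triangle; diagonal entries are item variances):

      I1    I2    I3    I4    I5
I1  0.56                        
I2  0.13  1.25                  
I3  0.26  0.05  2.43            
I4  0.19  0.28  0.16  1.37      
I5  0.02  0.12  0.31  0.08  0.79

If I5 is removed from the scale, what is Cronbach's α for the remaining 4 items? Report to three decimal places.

α = 0.368

Remaining items: I1, I2, I3, I4 (k = 4).
Σσᵢ² = 0.56 + 1.25 + 2.43 + 1.37 = 5.61
σ²_T = 5.61 + 2 × 1.07 = 7.75
α (item deleted) = (4/3)·(1 − 5.61/7.75) = 0.368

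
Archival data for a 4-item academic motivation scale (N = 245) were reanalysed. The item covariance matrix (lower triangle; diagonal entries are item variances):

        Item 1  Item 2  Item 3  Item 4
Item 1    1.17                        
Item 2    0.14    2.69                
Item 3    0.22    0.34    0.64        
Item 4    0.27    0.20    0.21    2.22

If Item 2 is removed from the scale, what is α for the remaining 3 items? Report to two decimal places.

Remaining items: Item 1, Item 3, Item 4 (k = 3).
ΣVar(i) = 1.17 + 0.64 + 2.22 = 4.03
Var(T) = 4.03 + 2 × 0.70 = 5.43
α (item deleted) = (3/2)·(1 − 4.03/5.43) = 0.39

α = 0.39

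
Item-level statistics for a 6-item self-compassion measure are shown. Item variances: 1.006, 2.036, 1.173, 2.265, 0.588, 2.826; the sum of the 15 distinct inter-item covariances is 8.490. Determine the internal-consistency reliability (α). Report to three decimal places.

Σσ²ᵢ = 1.006 + 2.036 + 1.173 + 2.265 + 0.588 + 2.826 = 9.894
Sum of distinct covariances = 8.490
σ²_total = Σσ²ᵢ + 2·Σcov = 9.894 + 2 × 8.490 = 26.874
α = (6/5)·(1 − 9.894/26.874) = 0.758

α = 0.758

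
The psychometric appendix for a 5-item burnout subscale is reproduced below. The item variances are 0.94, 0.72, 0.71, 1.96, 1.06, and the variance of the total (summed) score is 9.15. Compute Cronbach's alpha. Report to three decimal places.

Σσ²ᵢ = 0.94 + 0.72 + 0.71 + 1.96 + 1.06 = 5.39
α = (k/(k−1))·(1 − Σσ²ᵢ/total variance) = (5/4)·(1 − 5.39/9.15) = 0.514

α = 0.514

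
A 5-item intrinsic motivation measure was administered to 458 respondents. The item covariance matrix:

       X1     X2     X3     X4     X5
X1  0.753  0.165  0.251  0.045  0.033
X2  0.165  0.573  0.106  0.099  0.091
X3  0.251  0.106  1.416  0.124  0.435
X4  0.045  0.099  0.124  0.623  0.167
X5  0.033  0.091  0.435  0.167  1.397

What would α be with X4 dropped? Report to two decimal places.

α = 0.46

Remaining items: X1, X2, X3, X5 (k = 4).
Σσᵢ² = 0.753 + 0.573 + 1.416 + 1.397 = 4.139
σ²_T = 4.139 + 2 × 1.081 = 6.301
α (item deleted) = (4/3)·(1 − 4.139/6.301) = 0.46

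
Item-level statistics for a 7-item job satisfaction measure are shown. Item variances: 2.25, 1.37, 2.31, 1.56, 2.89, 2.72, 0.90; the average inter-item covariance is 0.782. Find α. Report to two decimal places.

Σσ²ᵢ = 2.25 + 1.37 + 2.31 + 1.56 + 2.89 + 2.72 + 0.90 = 14.00
Sum of the 21 distinct covariances = 21 × 0.782 = 16.422
total variance = Σσ²ᵢ + 2·Σcov = 14.00 + 2 × 16.422 = 46.844
α = (7/6)·(1 − 14.00/46.844) = 0.82

α = 0.82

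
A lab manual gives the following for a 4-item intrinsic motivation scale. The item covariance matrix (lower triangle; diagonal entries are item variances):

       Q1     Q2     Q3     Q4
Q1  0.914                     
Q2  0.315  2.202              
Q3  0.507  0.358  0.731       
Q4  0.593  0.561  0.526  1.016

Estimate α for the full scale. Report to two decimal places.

α = 0.72

sum of item variances = 0.914 + 2.202 + 0.731 + 1.016 = 4.863
Sum of the distinct covariances = 2.860
Var(T) = 4.863 + 2 × 2.860 = 10.583
α = (k/(k−1))·(1 − sum of item variances/Var(T)) = (4/3)·(1 − 4.863/10.583) = 0.72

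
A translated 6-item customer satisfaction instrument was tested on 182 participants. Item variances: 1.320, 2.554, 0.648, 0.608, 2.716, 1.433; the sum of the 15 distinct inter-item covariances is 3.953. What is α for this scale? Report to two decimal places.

α = 0.55

ΣVar(i) = 1.320 + 2.554 + 0.648 + 0.608 + 2.716 + 1.433 = 9.279
Sum of distinct covariances = 3.953
σ²_T = ΣVar(i) + 2·Σcov = 9.279 + 2 × 3.953 = 17.185
α = (6/5)·(1 − 9.279/17.185) = 0.55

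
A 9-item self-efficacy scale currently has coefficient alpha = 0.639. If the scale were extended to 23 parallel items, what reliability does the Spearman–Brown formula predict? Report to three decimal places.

Length factor m = 23/9 = 2.5556
α' = m·α / (1 + (m−1)·α)
   = 23/9 × 0.639 / (1 + (23/9 − 1) × 0.639)
   = 1.6330 / 1.9940 = 0.819

predicted reliability = 0.819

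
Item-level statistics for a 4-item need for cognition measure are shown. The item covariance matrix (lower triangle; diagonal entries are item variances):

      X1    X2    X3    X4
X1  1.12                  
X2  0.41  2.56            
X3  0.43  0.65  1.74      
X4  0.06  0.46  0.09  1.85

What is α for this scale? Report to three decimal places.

ΣVar(i) = 1.12 + 2.56 + 1.74 + 1.85 = 7.27
Sum of off-diagonal covariances = 2.10
σ²_T = 7.27 + 2 × 2.10 = 11.47
α = (k/(k−1))·(1 − ΣVar(i)/σ²_T) = (4/3)·(1 − 7.27/11.47) = 0.488

α = 0.488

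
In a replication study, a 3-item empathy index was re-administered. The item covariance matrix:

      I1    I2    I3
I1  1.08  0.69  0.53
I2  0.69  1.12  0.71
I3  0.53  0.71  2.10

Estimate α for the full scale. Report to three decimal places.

Σσ²ᵢ = 1.08 + 1.12 + 2.10 = 4.30
Σ_{i<j} σ_ij = 1.93
Var(T) = 4.30 + 2 × 1.93 = 8.16
α = (k/(k−1))·(1 − Σσ²ᵢ/Var(T)) = (3/2)·(1 − 4.30/8.16) = 0.710

α = 0.710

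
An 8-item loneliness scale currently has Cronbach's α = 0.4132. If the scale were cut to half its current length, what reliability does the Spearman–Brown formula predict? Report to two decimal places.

predicted reliability = 0.26

Length factor m = 1/2
α' = m·α / (1 − (1−m)·α)
   = 1/2 × 0.4132 / (1 − (1 − 1/2) × 0.4132)
   = 0.2066 / 0.7934 = 0.26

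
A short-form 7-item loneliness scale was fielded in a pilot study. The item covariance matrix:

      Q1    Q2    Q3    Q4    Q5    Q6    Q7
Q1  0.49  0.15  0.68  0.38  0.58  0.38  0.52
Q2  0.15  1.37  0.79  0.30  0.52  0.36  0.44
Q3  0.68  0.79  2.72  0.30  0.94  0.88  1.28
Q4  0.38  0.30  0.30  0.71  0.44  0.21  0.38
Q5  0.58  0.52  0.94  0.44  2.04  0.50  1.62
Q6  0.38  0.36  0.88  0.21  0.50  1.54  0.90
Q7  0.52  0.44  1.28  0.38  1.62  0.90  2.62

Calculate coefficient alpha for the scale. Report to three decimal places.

coefficient alpha = 0.800

ΣVar(i) = 0.49 + 1.37 + 2.72 + 0.71 + 2.04 + 1.54 + 2.62 = 11.49
Σ_{i<j} σ_ij = 12.55
σ²_T = 11.49 + 2 × 12.55 = 36.59
α = (k/(k−1))·(1 − ΣVar(i)/σ²_T) = (7/6)·(1 − 11.49/36.59) = 0.800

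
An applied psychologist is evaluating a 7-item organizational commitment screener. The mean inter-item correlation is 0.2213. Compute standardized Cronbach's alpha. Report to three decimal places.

standardized Cronbach's alpha = 0.665

Standardized α = k·r̄ / (1 + (k−1)·r̄) = 7 × 0.2213 / (1 + 6 × 0.2213)
  = 1.5491 / 2.3278 = 0.665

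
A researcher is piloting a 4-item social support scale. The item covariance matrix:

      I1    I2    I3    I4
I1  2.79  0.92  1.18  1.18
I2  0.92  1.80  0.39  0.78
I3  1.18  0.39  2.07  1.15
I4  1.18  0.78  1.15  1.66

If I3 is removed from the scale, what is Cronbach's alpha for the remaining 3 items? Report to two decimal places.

α = 0.72

Remaining items: I1, I2, I4 (k = 3).
Σσᵢ² = 2.79 + 1.80 + 1.66 = 6.25
σ²_total = 6.25 + 2 × 2.88 = 12.01
α (item deleted) = (3/2)·(1 − 6.25/12.01) = 0.72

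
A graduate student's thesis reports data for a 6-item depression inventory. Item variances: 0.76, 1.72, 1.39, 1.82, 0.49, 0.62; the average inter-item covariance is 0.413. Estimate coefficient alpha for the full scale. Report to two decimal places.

ΣVar(i) = 0.76 + 1.72 + 1.39 + 1.82 + 0.49 + 0.62 = 6.80
Sum of the 15 distinct covariances = 15 × 0.413 = 6.195
σ²_total = ΣVar(i) + 2·Σcov = 6.80 + 2 × 6.195 = 19.190
α = (6/5)·(1 − 6.80/19.190) = 0.77

coefficient alpha = 0.77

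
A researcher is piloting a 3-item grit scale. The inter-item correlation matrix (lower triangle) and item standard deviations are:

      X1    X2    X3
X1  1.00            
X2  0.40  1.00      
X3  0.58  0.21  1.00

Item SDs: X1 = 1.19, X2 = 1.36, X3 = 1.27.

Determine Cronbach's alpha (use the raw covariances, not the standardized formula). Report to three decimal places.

Σσ²ᵢ = 1.19² + 1.36² + 1.27² = 4.8786
Covariances σ_ij = r_ij · s_i · s_j:
  σ(X1,X2) = 0.40 × 1.19 × 1.36 = 0.6474
  σ(X1,X3) = 0.58 × 1.19 × 1.27 = 0.8766
  σ(X2,X3) = 0.21 × 1.36 × 1.27 = 0.3627
σ²_T = Σσ²ᵢ + 2·Σσ_ij = 4.8786 + 2 × 1.8867 = 8.6520
α = (3/2)·(1 − 4.8786/8.6520) = 0.654

α = 0.654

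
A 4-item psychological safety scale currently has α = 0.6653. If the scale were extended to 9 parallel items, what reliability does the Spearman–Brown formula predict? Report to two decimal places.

Length factor m = 9/4 = 2.2500
α' = m·α / (1 + (m−1)·α)
   = 9/4 × 0.6653 / (1 + (9/4 − 1) × 0.6653)
   = 1.4969 / 1.8316 = 0.82

predicted reliability = 0.82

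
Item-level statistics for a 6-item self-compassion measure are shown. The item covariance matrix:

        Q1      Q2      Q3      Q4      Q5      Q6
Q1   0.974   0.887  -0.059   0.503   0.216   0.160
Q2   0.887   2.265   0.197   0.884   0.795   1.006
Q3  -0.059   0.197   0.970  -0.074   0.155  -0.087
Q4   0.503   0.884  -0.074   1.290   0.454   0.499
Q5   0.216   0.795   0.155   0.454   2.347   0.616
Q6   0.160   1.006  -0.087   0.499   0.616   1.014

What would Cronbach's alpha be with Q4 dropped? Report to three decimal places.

Remaining items: Q1, Q2, Q3, Q5, Q6 (k = 5).
ΣVar(i) = 0.974 + 2.265 + 0.970 + 2.347 + 1.014 = 7.570
σ²_T = 7.570 + 2 × 3.886 = 15.342
α (item deleted) = (5/4)·(1 − 7.570/15.342) = 0.633

α = 0.633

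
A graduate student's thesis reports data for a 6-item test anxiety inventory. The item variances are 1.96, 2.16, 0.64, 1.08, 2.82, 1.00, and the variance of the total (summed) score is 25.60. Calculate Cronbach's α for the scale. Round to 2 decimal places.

Σσ²ᵢ = 1.96 + 2.16 + 0.64 + 1.08 + 2.82 + 1.00 = 9.66
α = (k/(k−1))·(1 − Σσ²ᵢ/σ²_total) = (6/5)·(1 − 9.66/25.60) = 0.75

Cronbach's α = 0.75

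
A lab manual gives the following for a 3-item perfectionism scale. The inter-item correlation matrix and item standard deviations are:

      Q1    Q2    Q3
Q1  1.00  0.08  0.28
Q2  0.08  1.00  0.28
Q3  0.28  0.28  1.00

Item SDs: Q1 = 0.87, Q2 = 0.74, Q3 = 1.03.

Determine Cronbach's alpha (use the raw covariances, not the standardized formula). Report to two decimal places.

Σσ²ᵢ = 0.87² + 0.74² + 1.03² = 2.3654
Covariances σ_ij = r_ij · s_i · s_j:
  σ(Q1,Q2) = 0.08 × 0.87 × 0.74 = 0.0515
  σ(Q1,Q3) = 0.28 × 0.87 × 1.03 = 0.2509
  σ(Q2,Q3) = 0.28 × 0.74 × 1.03 = 0.2134
σ²_T = Σσ²ᵢ + 2·Σσ_ij = 2.3654 + 2 × 0.5158 = 3.3970
α = (3/2)·(1 − 2.3654/3.3970) = 0.46

α = 0.46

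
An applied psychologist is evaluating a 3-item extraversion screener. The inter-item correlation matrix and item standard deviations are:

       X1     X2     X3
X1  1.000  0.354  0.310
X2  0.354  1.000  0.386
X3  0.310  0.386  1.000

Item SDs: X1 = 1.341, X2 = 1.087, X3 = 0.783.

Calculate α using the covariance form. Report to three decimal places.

Σσ²ᵢ = 1.341² + 1.087² + 0.783² = 3.5929
Covariances σ_ij = r_ij · s_i · s_j:
  σ(X1,X2) = 0.354 × 1.341 × 1.087 = 0.5160
  σ(X1,X3) = 0.310 × 1.341 × 0.783 = 0.3255
  σ(X2,X3) = 0.386 × 1.087 × 0.783 = 0.3285
σ²_T = Σσ²ᵢ + 2·Σσ_ij = 3.5929 + 2 × 1.1700 = 5.9329
α = (3/2)·(1 − 3.5929/5.9329) = 0.592

α = 0.592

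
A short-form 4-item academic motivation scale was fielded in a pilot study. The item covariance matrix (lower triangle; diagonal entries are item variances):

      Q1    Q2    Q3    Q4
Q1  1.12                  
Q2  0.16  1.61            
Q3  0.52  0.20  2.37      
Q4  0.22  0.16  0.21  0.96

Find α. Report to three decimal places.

α = 0.436

Σσᵢ² = 1.12 + 1.61 + 2.37 + 0.96 = 6.06
Sum of the distinct covariances = 1.47
σ²_T = 6.06 + 2 × 1.47 = 9.00
α = (k/(k−1))·(1 − Σσᵢ²/σ²_T) = (4/3)·(1 − 6.06/9.00) = 0.436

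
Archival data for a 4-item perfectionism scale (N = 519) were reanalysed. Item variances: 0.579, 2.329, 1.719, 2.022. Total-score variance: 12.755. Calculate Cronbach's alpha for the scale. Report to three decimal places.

Σσᵢ² = 0.579 + 2.329 + 1.719 + 2.022 = 6.649
α = (k/(k−1))·(1 − Σσᵢ²/σ²_T) = (4/3)·(1 − 6.649/12.755) = 0.638

α = 0.638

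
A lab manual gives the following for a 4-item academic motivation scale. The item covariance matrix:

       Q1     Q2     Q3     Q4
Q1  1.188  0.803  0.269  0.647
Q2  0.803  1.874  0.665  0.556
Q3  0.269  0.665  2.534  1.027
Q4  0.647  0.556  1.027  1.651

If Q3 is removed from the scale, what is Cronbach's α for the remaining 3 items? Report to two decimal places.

Cronbach's α = 0.69

Remaining items: Q1, Q2, Q4 (k = 3).
sum of item variances = 1.188 + 1.874 + 1.651 = 4.713
σ²_total = 4.713 + 2 × 2.006 = 8.725
α (item deleted) = (3/2)·(1 − 4.713/8.725) = 0.69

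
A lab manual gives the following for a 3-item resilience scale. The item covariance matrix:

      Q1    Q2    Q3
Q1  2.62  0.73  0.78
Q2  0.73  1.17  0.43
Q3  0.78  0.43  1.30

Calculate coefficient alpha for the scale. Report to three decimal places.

coefficient alpha = 0.649

sum of item variances = 2.62 + 1.17 + 1.30 = 5.09
Σ_{i<j} σ_ij = 1.94
σ²_total = 5.09 + 2 × 1.94 = 8.97
α = (k/(k−1))·(1 − sum of item variances/σ²_total) = (3/2)·(1 − 5.09/8.97) = 0.649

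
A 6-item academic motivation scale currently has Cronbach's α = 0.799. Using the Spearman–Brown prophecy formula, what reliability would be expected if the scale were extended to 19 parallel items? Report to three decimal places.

Length factor m = 19/6 = 3.1667
α' = m·α / (1 + (m−1)·α)
   = 19/6 × 0.799 / (1 + (19/6 − 1) × 0.799)
   = 2.5302 / 2.7312 = 0.926

predicted reliability = 0.926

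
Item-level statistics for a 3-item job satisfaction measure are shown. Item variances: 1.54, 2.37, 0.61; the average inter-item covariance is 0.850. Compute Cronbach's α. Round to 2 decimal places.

Σσ²ᵢ = 1.54 + 2.37 + 0.61 = 4.52
Sum of the 3 distinct covariances = 3 × 0.850 = 2.550
Var(T) = Σσ²ᵢ + 2·Σcov = 4.52 + 2 × 2.550 = 9.620
α = (3/2)·(1 − 4.52/9.620) = 0.80

α = 0.80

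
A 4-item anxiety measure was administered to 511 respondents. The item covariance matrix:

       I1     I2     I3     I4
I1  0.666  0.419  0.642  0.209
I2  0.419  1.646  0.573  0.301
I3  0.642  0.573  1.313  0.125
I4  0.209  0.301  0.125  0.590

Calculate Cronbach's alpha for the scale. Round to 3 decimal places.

Cronbach's alpha = 0.691

sum of item variances = 0.666 + 1.646 + 1.313 + 0.590 = 4.215
Sum of the distinct covariances = 2.269
Var(T) = 4.215 + 2 × 2.269 = 8.753
α = (k/(k−1))·(1 − sum of item variances/Var(T)) = (4/3)·(1 − 4.215/8.753) = 0.691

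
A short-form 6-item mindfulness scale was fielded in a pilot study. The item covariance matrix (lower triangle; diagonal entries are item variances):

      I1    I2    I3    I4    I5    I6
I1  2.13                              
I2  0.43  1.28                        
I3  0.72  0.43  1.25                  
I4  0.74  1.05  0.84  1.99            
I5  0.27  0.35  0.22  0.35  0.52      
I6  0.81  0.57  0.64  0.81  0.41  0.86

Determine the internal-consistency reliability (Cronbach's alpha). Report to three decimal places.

α = 0.819

Σσ²ᵢ = 2.13 + 1.28 + 1.25 + 1.99 + 0.52 + 0.86 = 8.03
Sum of the distinct covariances = 8.64
σ²_T = 8.03 + 2 × 8.64 = 25.31
α = (k/(k−1))·(1 − Σσ²ᵢ/σ²_T) = (6/5)·(1 − 8.03/25.31) = 0.819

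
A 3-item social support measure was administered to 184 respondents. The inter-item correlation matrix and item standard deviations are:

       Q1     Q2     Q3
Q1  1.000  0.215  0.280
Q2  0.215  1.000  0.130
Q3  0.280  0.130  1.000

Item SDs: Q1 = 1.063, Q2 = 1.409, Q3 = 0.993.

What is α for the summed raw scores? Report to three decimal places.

Σσ²ᵢ = 1.063² + 1.409² + 0.993² = 4.1013
Covariances σ_ij = r_ij · s_i · s_j:
  σ(Q1,Q2) = 0.215 × 1.063 × 1.409 = 0.3220
  σ(Q1,Q3) = 0.280 × 1.063 × 0.993 = 0.2956
  σ(Q2,Q3) = 0.130 × 1.409 × 0.993 = 0.1819
σ²_T = Σσ²ᵢ + 2·Σσ_ij = 4.1013 + 2 × 0.7995 = 5.7003
α = (3/2)·(1 − 4.1013/5.7003) = 0.421

α = 0.421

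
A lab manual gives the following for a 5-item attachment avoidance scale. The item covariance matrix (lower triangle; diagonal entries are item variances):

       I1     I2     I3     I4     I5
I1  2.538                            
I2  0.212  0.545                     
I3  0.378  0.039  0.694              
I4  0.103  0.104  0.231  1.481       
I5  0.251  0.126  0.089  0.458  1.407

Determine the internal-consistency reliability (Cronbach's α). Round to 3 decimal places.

ΣVar(i) = 2.538 + 0.545 + 0.694 + 1.481 + 1.407 = 6.665
Sum of the distinct covariances = 1.991
σ²_T = 6.665 + 2 × 1.991 = 10.647
α = (k/(k−1))·(1 − ΣVar(i)/σ²_T) = (5/4)·(1 − 6.665/10.647) = 0.468

Cronbach's α = 0.468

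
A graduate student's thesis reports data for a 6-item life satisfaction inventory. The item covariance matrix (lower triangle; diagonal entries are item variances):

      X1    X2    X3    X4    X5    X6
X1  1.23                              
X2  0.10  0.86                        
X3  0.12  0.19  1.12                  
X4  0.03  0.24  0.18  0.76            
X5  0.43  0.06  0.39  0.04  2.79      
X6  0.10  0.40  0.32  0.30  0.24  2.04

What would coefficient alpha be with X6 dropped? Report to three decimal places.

α = 0.431

Remaining items: X1, X2, X3, X4, X5 (k = 5).
ΣVar(i) = 1.23 + 0.86 + 1.12 + 0.76 + 2.79 = 6.76
Var(T) = 6.76 + 2 × 1.78 = 10.32
α (item deleted) = (5/4)·(1 − 6.76/10.32) = 0.431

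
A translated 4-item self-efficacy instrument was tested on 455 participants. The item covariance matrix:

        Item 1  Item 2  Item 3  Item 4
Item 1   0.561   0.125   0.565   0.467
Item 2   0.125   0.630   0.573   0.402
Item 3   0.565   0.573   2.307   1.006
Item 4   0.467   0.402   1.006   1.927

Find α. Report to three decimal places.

α = 0.715

Σσ²ᵢ = 0.561 + 0.630 + 2.307 + 1.927 = 5.425
Sum of the distinct covariances = 3.138
σ²_T = 5.425 + 2 × 3.138 = 11.701
α = (k/(k−1))·(1 − Σσ²ᵢ/σ²_T) = (4/3)·(1 − 5.425/11.701) = 0.715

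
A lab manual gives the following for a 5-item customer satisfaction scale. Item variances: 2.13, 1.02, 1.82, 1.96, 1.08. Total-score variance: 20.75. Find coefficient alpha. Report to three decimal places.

Σσ²ᵢ = 2.13 + 1.02 + 1.82 + 1.96 + 1.08 = 8.01
α = (k/(k−1))·(1 − Σσ²ᵢ/total variance) = (5/4)·(1 − 8.01/20.75) = 0.767

coefficient alpha = 0.767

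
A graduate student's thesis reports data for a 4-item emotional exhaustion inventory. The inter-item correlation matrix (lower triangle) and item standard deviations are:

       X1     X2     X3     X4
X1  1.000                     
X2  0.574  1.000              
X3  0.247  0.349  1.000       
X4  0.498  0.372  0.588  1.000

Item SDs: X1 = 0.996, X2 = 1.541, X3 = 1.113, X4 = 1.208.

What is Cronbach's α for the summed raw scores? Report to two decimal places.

α = 0.74

Σσ²ᵢ = 0.996² + 1.541² + 1.113² + 1.208² = 6.0647
Covariances σ_ij = r_ij · s_i · s_j:
  σ(X1,X2) = 0.574 × 0.996 × 1.541 = 0.8810
  σ(X1,X3) = 0.247 × 0.996 × 1.113 = 0.2738
  σ(X1,X4) = 0.498 × 0.996 × 1.208 = 0.5992
  σ(X2,X3) = 0.349 × 1.541 × 1.113 = 0.5986
  σ(X2,X4) = 0.372 × 1.541 × 1.208 = 0.6925
  σ(X3,X4) = 0.588 × 1.113 × 1.208 = 0.7906
σ²_T = Σσ²ᵢ + 2·Σσ_ij = 6.0647 + 2 × 3.8357 = 13.7361
α = (4/3)·(1 − 6.0647/13.7361) = 0.74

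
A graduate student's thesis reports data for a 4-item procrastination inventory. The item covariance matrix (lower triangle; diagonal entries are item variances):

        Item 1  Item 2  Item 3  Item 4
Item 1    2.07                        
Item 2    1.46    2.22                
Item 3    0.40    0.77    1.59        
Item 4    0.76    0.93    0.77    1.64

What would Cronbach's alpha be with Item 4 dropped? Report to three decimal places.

Cronbach's alpha = 0.708

Remaining items: Item 1, Item 2, Item 3 (k = 3).
sum of item variances = 2.07 + 2.22 + 1.59 = 5.88
σ²_total = 5.88 + 2 × 2.63 = 11.14
α (item deleted) = (3/2)·(1 − 5.88/11.14) = 0.708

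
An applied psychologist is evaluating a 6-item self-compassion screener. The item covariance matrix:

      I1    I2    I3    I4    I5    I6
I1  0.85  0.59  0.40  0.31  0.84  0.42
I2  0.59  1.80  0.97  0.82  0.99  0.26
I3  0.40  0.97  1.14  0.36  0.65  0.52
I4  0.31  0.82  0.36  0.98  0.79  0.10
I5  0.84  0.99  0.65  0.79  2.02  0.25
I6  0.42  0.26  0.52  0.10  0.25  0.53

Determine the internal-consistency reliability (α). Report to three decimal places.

α = 0.832

ΣVar(i) = 0.85 + 1.80 + 1.14 + 0.98 + 2.02 + 0.53 = 7.32
Sum of the distinct covariances = 8.27
σ²_total = 7.32 + 2 × 8.27 = 23.86
α = (k/(k−1))·(1 − ΣVar(i)/σ²_total) = (6/5)·(1 − 7.32/23.86) = 0.832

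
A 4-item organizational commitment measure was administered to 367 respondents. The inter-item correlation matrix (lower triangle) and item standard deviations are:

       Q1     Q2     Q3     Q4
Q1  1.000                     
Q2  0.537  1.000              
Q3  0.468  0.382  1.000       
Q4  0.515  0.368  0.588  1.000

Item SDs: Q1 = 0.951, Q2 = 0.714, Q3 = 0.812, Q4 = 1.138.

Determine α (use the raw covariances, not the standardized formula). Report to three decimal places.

Σσ²ᵢ = 0.951² + 0.714² + 0.812² + 1.138² = 3.3686
Covariances σ_ij = r_ij · s_i · s_j:
  σ(Q1,Q2) = 0.537 × 0.951 × 0.714 = 0.3646
  σ(Q1,Q3) = 0.468 × 0.951 × 0.812 = 0.3614
  σ(Q1,Q4) = 0.515 × 0.951 × 1.138 = 0.5574
  σ(Q2,Q3) = 0.382 × 0.714 × 0.812 = 0.2215
  σ(Q2,Q4) = 0.368 × 0.714 × 1.138 = 0.2990
  σ(Q3,Q4) = 0.588 × 0.812 × 1.138 = 0.5433
σ²_T = Σσ²ᵢ + 2·Σσ_ij = 3.3686 + 2 × 2.3472 = 8.0630
α = (4/3)·(1 − 3.3686/8.0630) = 0.776

α = 0.776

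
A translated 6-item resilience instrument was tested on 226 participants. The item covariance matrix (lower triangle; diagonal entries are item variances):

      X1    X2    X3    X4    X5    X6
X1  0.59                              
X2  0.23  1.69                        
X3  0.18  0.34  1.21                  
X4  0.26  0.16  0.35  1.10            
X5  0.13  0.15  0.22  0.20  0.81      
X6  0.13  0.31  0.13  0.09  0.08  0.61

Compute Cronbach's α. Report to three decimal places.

Σσᵢ² = 0.59 + 1.69 + 1.21 + 1.10 + 0.81 + 0.61 = 6.01
Σ_{i<j} σ_ij = 2.96
σ²_total = 6.01 + 2 × 2.96 = 11.93
α = (k/(k−1))·(1 − Σσᵢ²/σ²_total) = (6/5)·(1 − 6.01/11.93) = 0.595

α = 0.595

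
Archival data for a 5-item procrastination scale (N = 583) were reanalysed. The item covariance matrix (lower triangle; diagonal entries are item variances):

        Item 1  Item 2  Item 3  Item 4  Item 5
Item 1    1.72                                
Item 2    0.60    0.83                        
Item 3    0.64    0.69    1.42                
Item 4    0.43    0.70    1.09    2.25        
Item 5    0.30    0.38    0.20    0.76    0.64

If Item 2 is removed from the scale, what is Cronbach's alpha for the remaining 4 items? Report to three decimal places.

Cronbach's alpha = 0.709

Remaining items: Item 1, Item 3, Item 4, Item 5 (k = 4).
Σσ²ᵢ = 1.72 + 1.42 + 2.25 + 0.64 = 6.03
Var(T) = 6.03 + 2 × 3.42 = 12.87
α (item deleted) = (4/3)·(1 − 6.03/12.87) = 0.709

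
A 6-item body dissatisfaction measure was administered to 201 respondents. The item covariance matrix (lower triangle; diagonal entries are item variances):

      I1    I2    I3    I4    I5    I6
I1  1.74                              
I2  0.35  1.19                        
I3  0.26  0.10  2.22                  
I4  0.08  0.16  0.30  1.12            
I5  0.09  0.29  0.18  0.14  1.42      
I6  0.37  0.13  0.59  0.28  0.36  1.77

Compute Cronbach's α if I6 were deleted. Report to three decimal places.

Remaining items: I1, I2, I3, I4, I5 (k = 5).
Σσ²ᵢ = 1.74 + 1.19 + 2.22 + 1.12 + 1.42 = 7.69
σ²_T = 7.69 + 2 × 1.95 = 11.59
α (item deleted) = (5/4)·(1 − 7.69/11.59) = 0.421

α = 0.421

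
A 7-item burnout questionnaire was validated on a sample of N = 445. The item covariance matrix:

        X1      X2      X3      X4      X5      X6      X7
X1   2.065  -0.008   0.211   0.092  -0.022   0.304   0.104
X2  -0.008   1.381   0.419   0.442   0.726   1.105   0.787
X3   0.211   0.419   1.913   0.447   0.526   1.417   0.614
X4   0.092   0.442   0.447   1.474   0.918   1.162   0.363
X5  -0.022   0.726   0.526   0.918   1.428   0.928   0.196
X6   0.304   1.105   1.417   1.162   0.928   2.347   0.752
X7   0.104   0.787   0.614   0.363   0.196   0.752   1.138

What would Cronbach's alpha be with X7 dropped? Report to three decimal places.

Remaining items: X1, X2, X3, X4, X5, X6 (k = 6).
sum of item variances = 2.065 + 1.381 + 1.913 + 1.474 + 1.428 + 2.347 = 10.608
Var(T) = 10.608 + 2 × 8.667 = 27.942
α (item deleted) = (6/5)·(1 − 10.608/27.942) = 0.744

Cronbach's alpha = 0.744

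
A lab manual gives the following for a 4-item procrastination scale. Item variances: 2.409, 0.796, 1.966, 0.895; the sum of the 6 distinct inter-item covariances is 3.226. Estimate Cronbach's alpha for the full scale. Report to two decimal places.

α = 0.69

Σσ²ᵢ = 2.409 + 0.796 + 1.966 + 0.895 = 6.066
Sum of distinct covariances = 3.226
total variance = Σσ²ᵢ + 2·Σcov = 6.066 + 2 × 3.226 = 12.518
α = (4/3)·(1 − 6.066/12.518) = 0.69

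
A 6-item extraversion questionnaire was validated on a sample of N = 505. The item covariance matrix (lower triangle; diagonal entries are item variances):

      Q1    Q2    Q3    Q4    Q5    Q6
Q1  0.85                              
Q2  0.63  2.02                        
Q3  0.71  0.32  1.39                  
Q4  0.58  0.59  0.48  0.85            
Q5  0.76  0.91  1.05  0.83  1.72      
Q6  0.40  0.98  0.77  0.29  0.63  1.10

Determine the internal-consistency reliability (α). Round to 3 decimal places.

Σσᵢ² = 0.85 + 2.02 + 1.39 + 0.85 + 1.72 + 1.10 = 7.93
Sum of the distinct covariances = 9.93
σ²_T = 7.93 + 2 × 9.93 = 27.79
α = (k/(k−1))·(1 − Σσᵢ²/σ²_T) = (6/5)·(1 − 7.93/27.79) = 0.858

α = 0.858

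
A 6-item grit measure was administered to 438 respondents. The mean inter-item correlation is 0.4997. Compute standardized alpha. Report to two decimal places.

Standardized α = k·r̄ / (1 + (k−1)·r̄) = 6 × 0.4997 / (1 + 5 × 0.4997)
  = 2.9982 / 3.4985 = 0.86

standardized alpha = 0.86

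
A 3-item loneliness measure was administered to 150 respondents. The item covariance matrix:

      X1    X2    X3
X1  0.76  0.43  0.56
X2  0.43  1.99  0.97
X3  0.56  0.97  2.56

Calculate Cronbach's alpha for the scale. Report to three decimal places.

sum of item variances = 0.76 + 1.99 + 2.56 = 5.31
Σ_{i<j} σ_ij = 1.96
σ²_T = 5.31 + 2 × 1.96 = 9.23
α = (k/(k−1))·(1 − sum of item variances/σ²_T) = (3/2)·(1 − 5.31/9.23) = 0.637

Cronbach's alpha = 0.637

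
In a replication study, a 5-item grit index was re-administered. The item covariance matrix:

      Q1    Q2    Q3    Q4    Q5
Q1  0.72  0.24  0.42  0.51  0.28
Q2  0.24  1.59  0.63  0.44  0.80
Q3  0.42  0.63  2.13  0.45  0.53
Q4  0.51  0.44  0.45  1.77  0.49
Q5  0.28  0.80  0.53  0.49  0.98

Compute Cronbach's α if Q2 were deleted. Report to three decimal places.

Cronbach's α = 0.652

Remaining items: Q1, Q3, Q4, Q5 (k = 4).
Σσ²ᵢ = 0.72 + 2.13 + 1.77 + 0.98 = 5.60
σ²_total = 5.60 + 2 × 2.68 = 10.96
α (item deleted) = (4/3)·(1 − 5.60/10.96) = 0.652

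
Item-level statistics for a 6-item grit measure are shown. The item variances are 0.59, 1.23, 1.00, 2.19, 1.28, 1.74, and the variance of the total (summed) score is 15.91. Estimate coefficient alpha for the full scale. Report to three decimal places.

coefficient alpha = 0.594

sum of item variances = 0.59 + 1.23 + 1.00 + 2.19 + 1.28 + 1.74 = 8.03
α = (k/(k−1))·(1 − sum of item variances/σ²_total) = (6/5)·(1 − 8.03/15.91) = 0.594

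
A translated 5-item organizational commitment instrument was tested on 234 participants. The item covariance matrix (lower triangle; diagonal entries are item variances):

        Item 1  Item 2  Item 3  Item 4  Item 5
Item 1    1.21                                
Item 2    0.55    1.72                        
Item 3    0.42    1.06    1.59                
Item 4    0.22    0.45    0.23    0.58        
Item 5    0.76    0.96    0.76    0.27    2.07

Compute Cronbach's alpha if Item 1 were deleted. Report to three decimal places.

α = 0.741

Remaining items: Item 2, Item 3, Item 4, Item 5 (k = 4).
sum of item variances = 1.72 + 1.59 + 0.58 + 2.07 = 5.96
σ²_T = 5.96 + 2 × 3.73 = 13.42
α (item deleted) = (4/3)·(1 − 5.96/13.42) = 0.741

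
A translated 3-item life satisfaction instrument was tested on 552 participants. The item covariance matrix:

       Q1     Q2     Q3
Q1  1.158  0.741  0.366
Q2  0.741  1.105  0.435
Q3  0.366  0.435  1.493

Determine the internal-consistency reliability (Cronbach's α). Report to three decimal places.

sum of item variances = 1.158 + 1.105 + 1.493 = 3.756
Sum of the distinct covariances = 1.542
σ²_T = 3.756 + 2 × 1.542 = 6.840
α = (k/(k−1))·(1 − sum of item variances/σ²_T) = (3/2)·(1 − 3.756/6.840) = 0.676

α = 0.676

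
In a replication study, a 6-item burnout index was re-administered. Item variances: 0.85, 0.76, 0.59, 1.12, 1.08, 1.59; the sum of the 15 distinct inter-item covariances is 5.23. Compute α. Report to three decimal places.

ΣVar(i) = 0.85 + 0.76 + 0.59 + 1.12 + 1.08 + 1.59 = 5.99
Sum of distinct covariances = 5.23
σ²_T = ΣVar(i) + 2·Σcov = 5.99 + 2 × 5.23 = 16.45
α = (6/5)·(1 − 5.99/16.45) = 0.763

α = 0.763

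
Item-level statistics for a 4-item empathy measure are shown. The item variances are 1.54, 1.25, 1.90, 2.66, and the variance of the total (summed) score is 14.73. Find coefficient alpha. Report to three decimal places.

α = 0.668

sum of item variances = 1.54 + 1.25 + 1.90 + 2.66 = 7.35
α = (k/(k−1))·(1 − sum of item variances/σ²_T) = (4/3)·(1 − 7.35/14.73) = 0.668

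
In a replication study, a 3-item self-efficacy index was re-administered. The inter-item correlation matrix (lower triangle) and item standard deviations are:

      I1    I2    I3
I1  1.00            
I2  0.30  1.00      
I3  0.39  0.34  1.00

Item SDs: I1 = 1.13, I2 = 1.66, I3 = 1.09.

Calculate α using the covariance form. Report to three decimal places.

Σσ²ᵢ = 1.13² + 1.66² + 1.09² = 5.2206
Covariances σ_ij = r_ij · s_i · s_j:
  σ(I1,I2) = 0.30 × 1.13 × 1.66 = 0.5627
  σ(I1,I3) = 0.39 × 1.13 × 1.09 = 0.4804
  σ(I2,I3) = 0.34 × 1.66 × 1.09 = 0.6152
σ²_T = Σσ²ᵢ + 2·Σσ_ij = 5.2206 + 2 × 1.6583 = 8.5372
α = (3/2)·(1 − 5.2206/8.5372) = 0.583

α = 0.583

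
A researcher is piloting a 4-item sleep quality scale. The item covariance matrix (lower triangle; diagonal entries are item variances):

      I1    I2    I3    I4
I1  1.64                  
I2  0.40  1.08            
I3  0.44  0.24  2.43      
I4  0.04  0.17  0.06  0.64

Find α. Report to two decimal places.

ΣVar(i) = 1.64 + 1.08 + 2.43 + 0.64 = 5.79
Sum of the distinct covariances = 1.35
Var(T) = 5.79 + 2 × 1.35 = 8.49
α = (k/(k−1))·(1 − ΣVar(i)/Var(T)) = (4/3)·(1 − 5.79/8.49) = 0.42

α = 0.42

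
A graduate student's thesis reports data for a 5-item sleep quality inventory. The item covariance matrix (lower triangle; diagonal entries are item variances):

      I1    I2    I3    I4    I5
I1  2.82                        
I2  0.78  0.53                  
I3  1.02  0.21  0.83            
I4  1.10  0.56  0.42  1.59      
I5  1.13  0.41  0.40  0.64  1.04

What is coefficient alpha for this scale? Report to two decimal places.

Σσ²ᵢ = 2.82 + 0.53 + 0.83 + 1.59 + 1.04 = 6.81
Σ_{i<j} σ_ij = 6.67
total variance = 6.81 + 2 × 6.67 = 20.15
α = (k/(k−1))·(1 − Σσ²ᵢ/total variance) = (5/4)·(1 − 6.81/20.15) = 0.83

coefficient alpha = 0.83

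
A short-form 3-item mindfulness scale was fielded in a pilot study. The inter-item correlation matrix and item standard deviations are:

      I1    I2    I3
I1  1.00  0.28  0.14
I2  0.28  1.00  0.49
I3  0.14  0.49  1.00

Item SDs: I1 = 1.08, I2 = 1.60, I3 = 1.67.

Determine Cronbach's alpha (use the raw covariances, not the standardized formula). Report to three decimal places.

α = 0.579

Σσ²ᵢ = 1.08² + 1.60² + 1.67² = 6.5153
Covariances σ_ij = r_ij · s_i · s_j:
  σ(I1,I2) = 0.28 × 1.08 × 1.60 = 0.4838
  σ(I1,I3) = 0.14 × 1.08 × 1.67 = 0.2525
  σ(I2,I3) = 0.49 × 1.60 × 1.67 = 1.3093
σ²_T = Σσ²ᵢ + 2·Σσ_ij = 6.5153 + 2 × 2.0456 = 10.6065
α = (3/2)·(1 − 6.5153/10.6065) = 0.579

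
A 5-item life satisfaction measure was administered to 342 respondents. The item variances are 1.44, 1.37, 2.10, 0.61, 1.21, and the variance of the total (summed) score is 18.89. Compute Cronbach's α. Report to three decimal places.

Σσ²ᵢ = 1.44 + 1.37 + 2.10 + 0.61 + 1.21 = 6.73
α = (k/(k−1))·(1 − Σσ²ᵢ/σ²_T) = (5/4)·(1 − 6.73/18.89) = 0.805

Cronbach's α = 0.805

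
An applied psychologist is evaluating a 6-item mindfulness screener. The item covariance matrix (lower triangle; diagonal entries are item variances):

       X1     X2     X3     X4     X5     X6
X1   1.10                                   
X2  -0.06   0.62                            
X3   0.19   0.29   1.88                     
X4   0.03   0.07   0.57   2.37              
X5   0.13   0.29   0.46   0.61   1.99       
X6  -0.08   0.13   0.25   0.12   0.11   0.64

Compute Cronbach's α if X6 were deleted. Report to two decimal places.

Remaining items: X1, X2, X3, X4, X5 (k = 5).
Σσ²ᵢ = 1.10 + 0.62 + 1.88 + 2.37 + 1.99 = 7.96
Var(T) = 7.96 + 2 × 2.58 = 13.12
α (item deleted) = (5/4)·(1 − 7.96/13.12) = 0.49

Cronbach's α = 0.49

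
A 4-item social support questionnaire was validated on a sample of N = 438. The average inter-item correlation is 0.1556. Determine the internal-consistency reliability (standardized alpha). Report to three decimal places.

Standardized α = k·r̄ / (1 + (k−1)·r̄) = 4 × 0.1556 / (1 + 3 × 0.1556)
  = 0.6224 / 1.4668 = 0.424

α = 0.424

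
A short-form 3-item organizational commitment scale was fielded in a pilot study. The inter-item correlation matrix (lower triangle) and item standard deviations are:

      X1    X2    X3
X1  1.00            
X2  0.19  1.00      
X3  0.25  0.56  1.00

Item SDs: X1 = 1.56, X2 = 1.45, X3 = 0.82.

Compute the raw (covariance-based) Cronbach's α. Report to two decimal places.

Σσ²ᵢ = 1.56² + 1.45² + 0.82² = 5.2085
Covariances σ_ij = r_ij · s_i · s_j:
  σ(X1,X2) = 0.19 × 1.56 × 1.45 = 0.4298
  σ(X1,X3) = 0.25 × 1.56 × 0.82 = 0.3198
  σ(X2,X3) = 0.56 × 1.45 × 0.82 = 0.6658
σ²_T = Σσ²ᵢ + 2·Σσ_ij = 5.2085 + 2 × 1.4154 = 8.0393
α = (3/2)·(1 − 5.2085/8.0393) = 0.53

α = 0.53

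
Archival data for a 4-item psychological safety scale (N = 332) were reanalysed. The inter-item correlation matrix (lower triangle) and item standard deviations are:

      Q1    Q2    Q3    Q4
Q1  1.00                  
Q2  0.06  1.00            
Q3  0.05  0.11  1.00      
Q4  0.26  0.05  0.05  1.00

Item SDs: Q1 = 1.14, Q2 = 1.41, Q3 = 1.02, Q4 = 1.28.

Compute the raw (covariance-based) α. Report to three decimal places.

α = 0.295

Σσ²ᵢ = 1.14² + 1.41² + 1.02² + 1.28² = 5.9665
Covariances σ_ij = r_ij · s_i · s_j:
  σ(Q1,Q2) = 0.06 × 1.14 × 1.41 = 0.0964
  σ(Q1,Q3) = 0.05 × 1.14 × 1.02 = 0.0581
  σ(Q1,Q4) = 0.26 × 1.14 × 1.28 = 0.3794
  σ(Q2,Q3) = 0.11 × 1.41 × 1.02 = 0.1582
  σ(Q2,Q4) = 0.05 × 1.41 × 1.28 = 0.0902
  σ(Q3,Q4) = 0.05 × 1.02 × 1.28 = 0.0653
σ²_T = Σσ²ᵢ + 2·Σσ_ij = 5.9665 + 2 × 0.8476 = 7.6617
α = (4/3)·(1 − 5.9665/7.6617) = 0.295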